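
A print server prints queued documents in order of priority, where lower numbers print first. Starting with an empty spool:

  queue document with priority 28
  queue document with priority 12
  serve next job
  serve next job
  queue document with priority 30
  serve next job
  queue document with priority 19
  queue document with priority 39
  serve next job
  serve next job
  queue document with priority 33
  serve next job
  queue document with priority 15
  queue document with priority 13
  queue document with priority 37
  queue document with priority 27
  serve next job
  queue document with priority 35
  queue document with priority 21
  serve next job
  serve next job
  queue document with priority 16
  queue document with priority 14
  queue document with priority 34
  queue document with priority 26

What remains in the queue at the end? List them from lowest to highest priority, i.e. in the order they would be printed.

14, 16, 26, 27, 34, 35, 37

insert 28 → {28}
insert 12 → {12, 28}
serve next job → 12; now {28}
serve next job → 28; now {}
insert 30 → {30}
serve next job → 30; now {}
insert 19 → {19}
insert 39 → {19, 39}
serve next job → 19; now {39}
serve next job → 39; now {}
insert 33 → {33}
serve next job → 33; now {}
insert 15 → {15}
insert 13 → {13, 15}
insert 37 → {13, 15, 37}
insert 27 → {13, 15, 27, 37}
serve next job → 13; now {15, 27, 37}
insert 35 → {15, 27, 35, 37}
insert 21 → {15, 21, 27, 35, 37}
serve next job → 15; now {21, 27, 35, 37}
serve next job → 21; now {27, 35, 37}
insert 16 → {16, 27, 35, 37}
insert 14 → {14, 16, 27, 35, 37}
insert 34 → {14, 16, 27, 34, 35, 37}
insert 26 → {14, 16, 26, 27, 34, 35, 37}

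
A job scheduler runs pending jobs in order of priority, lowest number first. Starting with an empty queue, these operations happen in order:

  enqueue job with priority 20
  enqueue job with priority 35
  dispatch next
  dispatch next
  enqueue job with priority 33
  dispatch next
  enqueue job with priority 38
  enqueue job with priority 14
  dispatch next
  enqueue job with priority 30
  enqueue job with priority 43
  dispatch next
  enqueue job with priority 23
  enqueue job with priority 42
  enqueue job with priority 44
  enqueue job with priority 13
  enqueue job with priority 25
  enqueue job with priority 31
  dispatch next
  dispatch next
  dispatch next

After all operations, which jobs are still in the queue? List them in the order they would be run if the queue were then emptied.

31 → 38 → 42 → 43 → 44

insert 20 → {20}
insert 35 → {20, 35}
dispatch next → 20; now {35}
dispatch next → 35; now {}
insert 33 → {33}
dispatch next → 33; now {}
insert 38 → {38}
insert 14 → {14, 38}
dispatch next → 14; now {38}
insert 30 → {30, 38}
insert 43 → {30, 38, 43}
dispatch next → 30; now {38, 43}
insert 23 → {23, 38, 43}
insert 42 → {23, 38, 42, 43}
insert 44 → {23, 38, 42, 43, 44}
insert 13 → {13, 23, 38, 42, 43, 44}
insert 25 → {13, 23, 25, 38, 42, 43, 44}
insert 31 → {13, 23, 25, 31, 38, 42, 43, 44}
dispatch next → 13; now {23, 25, 31, 38, 42, 43, 44}
dispatch next → 23; now {25, 31, 38, 42, 43, 44}
dispatch next → 25; now {31, 38, 42, 43, 44}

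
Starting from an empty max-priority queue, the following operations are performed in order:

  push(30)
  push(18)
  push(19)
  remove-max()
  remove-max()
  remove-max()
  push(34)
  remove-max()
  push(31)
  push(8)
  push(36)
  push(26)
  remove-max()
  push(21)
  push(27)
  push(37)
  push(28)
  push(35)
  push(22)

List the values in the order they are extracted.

[30, 19, 18, 34, 36]

insert 30 → {30}
insert 18 → {30, 18}
insert 19 → {30, 19, 18}
remove-max → 30; now {19, 18}
remove-max → 19; now {18}
remove-max → 18; now {}
insert 34 → {34}
remove-max → 34; now {}
insert 31 → {31}
insert 8 → {31, 8}
insert 36 → {36, 31, 8}
insert 26 → {36, 31, 26, 8}
remove-max → 36; now {31, 26, 8}
insert 21 → {31, 26, 21, 8}
insert 27 → {31, 27, 26, 21, 8}
insert 37 → {37, 31, 27, 26, 21, 8}
insert 28 → {37, 31, 28, 27, 26, 21, 8}
insert 35 → {37, 35, 31, 28, 27, 26, 21, 8}
insert 22 → {37, 35, 31, 28, 27, 26, 22, 21, 8}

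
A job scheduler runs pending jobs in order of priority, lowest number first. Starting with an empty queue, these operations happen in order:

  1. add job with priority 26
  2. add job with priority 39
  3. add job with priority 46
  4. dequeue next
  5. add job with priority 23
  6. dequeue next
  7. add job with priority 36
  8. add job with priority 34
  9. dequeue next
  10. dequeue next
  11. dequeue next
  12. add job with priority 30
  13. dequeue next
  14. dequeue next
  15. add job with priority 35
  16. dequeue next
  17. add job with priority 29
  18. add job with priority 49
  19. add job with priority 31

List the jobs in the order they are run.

insert 26 → {26}
insert 39 → {26, 39}
insert 46 → {26, 39, 46}
dequeue next → 26; now {39, 46}
insert 23 → {23, 39, 46}
dequeue next → 23; now {39, 46}
insert 36 → {36, 39, 46}
insert 34 → {34, 36, 39, 46}
dequeue next → 34; now {36, 39, 46}
dequeue next → 36; now {39, 46}
dequeue next → 39; now {46}
insert 30 → {30, 46}
dequeue next → 30; now {46}
dequeue next → 46; now {}
insert 35 → {35}
dequeue next → 35; now {}
insert 29 → {29}
insert 49 → {29, 49}
insert 31 → {29, 31, 49}

26, 23, 34, 36, 39, 30, 46, 35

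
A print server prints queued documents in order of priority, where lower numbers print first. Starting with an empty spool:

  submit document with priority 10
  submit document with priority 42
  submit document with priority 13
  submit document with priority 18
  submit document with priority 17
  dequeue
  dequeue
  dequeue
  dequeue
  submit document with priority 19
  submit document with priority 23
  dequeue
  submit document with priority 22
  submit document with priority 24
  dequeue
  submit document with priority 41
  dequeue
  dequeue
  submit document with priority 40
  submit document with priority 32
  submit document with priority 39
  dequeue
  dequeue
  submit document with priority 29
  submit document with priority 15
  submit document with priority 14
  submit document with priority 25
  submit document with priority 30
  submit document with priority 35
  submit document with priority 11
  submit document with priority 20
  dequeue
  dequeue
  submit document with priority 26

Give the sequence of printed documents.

[10, 13, 17, 18, 19, 22, 23, 24, 32, 39, 11, 14]

insert 10 → {10}
insert 42 → {10, 42}
insert 13 → {10, 13, 42}
insert 18 → {10, 13, 18, 42}
insert 17 → {10, 13, 17, 18, 42}
dequeue → 10; now {13, 17, 18, 42}
dequeue → 13; now {17, 18, 42}
dequeue → 17; now {18, 42}
dequeue → 18; now {42}
insert 19 → {19, 42}
insert 23 → {19, 23, 42}
dequeue → 19; now {23, 42}
insert 22 → {22, 23, 42}
insert 24 → {22, 23, 24, 42}
dequeue → 22; now {23, 24, 42}
insert 41 → {23, 24, 41, 42}
dequeue → 23; now {24, 41, 42}
dequeue → 24; now {41, 42}
insert 40 → {40, 41, 42}
insert 32 → {32, 40, 41, 42}
insert 39 → {32, 39, 40, 41, 42}
dequeue → 32; now {39, 40, 41, 42}
dequeue → 39; now {40, 41, 42}
insert 29 → {29, 40, 41, 42}
insert 15 → {15, 29, 40, 41, 42}
insert 14 → {14, 15, 29, 40, 41, 42}
insert 25 → {14, 15, 25, 29, 40, 41, 42}
insert 30 → {14, 15, 25, 29, 30, 40, 41, 42}
insert 35 → {14, 15, 25, 29, 30, 35, 40, 41, 42}
insert 11 → {11, 14, 15, 25, 29, 30, 35, 40, 41, 42}
insert 20 → {11, 14, 15, 20, 25, 29, 30, 35, 40, 41, 42}
dequeue → 11; now {14, 15, 20, 25, 29, 30, 35, 40, 41, 42}
dequeue → 14; now {15, 20, 25, 29, 30, 35, 40, 41, 42}
insert 26 → {15, 20, 25, 26, 29, 30, 35, 40, 41, 42}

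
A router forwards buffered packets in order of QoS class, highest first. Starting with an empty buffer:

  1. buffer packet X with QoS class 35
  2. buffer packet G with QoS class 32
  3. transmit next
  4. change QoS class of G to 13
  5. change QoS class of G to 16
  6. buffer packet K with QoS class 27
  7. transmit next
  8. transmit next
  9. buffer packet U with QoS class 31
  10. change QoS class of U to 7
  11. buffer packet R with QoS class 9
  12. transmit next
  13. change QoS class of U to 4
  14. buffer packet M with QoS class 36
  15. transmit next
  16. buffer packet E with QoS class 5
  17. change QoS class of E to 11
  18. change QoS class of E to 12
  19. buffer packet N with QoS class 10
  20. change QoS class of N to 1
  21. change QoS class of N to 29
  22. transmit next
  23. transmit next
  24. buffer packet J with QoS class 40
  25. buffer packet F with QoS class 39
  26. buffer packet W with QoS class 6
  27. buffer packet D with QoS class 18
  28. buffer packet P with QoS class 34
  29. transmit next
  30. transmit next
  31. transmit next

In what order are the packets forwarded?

X → K → G → R → M → N → E → J → F → P

add X (QoS class 35) → {X:35}
add G (QoS class 32) → {X:35, G:32}
transmit next → X; now {G:32}
update G to QoS class 13 → {G:13}
update G to QoS class 16 → {G:16}
add K (QoS class 27) → {K:27, G:16}
transmit next → K; now {G:16}
transmit next → G; now {}
add U (QoS class 31) → {U:31}
update U to QoS class 7 → {U:7}
add R (QoS class 9) → {R:9, U:7}
transmit next → R; now {U:7}
update U to QoS class 4 → {U:4}
add M (QoS class 36) → {M:36, U:4}
transmit next → M; now {U:4}
add E (QoS class 5) → {E:5, U:4}
update E to QoS class 11 → {E:11, U:4}
update E to QoS class 12 → {E:12, U:4}
add N (QoS class 10) → {E:12, N:10, U:4}
update N to QoS class 1 → {E:12, U:4, N:1}
update N to QoS class 29 → {N:29, E:12, U:4}
transmit next → N; now {E:12, U:4}
transmit next → E; now {U:4}
add J (QoS class 40) → {J:40, U:4}
add F (QoS class 39) → {J:40, F:39, U:4}
add W (QoS class 6) → {J:40, F:39, W:6, U:4}
add D (QoS class 18) → {J:40, F:39, D:18, W:6, U:4}
add P (QoS class 34) → {J:40, F:39, P:34, D:18, W:6, U:4}
transmit next → J; now {F:39, P:34, D:18, W:6, U:4}
transmit next → F; now {P:34, D:18, W:6, U:4}
transmit next → P; now {D:18, W:6, U:4}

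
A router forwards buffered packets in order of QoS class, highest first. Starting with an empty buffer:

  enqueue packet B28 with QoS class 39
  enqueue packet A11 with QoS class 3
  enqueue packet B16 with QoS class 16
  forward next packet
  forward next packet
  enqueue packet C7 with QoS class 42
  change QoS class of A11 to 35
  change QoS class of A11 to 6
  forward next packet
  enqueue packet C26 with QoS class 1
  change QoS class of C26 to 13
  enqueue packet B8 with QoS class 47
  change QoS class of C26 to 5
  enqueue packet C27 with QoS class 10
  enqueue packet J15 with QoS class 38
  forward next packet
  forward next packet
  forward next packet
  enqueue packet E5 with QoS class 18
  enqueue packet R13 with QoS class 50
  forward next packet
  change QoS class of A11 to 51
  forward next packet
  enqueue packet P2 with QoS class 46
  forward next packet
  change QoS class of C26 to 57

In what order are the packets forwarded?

add B28 (QoS class 39) → {B28:39}
add A11 (QoS class 3) → {B28:39, A11:3}
add B16 (QoS class 16) → {B28:39, B16:16, A11:3}
forward next packet → B28; now {B16:16, A11:3}
forward next packet → B16; now {A11:3}
add C7 (QoS class 42) → {C7:42, A11:3}
update A11 to QoS class 35 → {C7:42, A11:35}
update A11 to QoS class 6 → {C7:42, A11:6}
forward next packet → C7; now {A11:6}
add C26 (QoS class 1) → {A11:6, C26:1}
update C26 to QoS class 13 → {C26:13, A11:6}
add B8 (QoS class 47) → {B8:47, C26:13, A11:6}
update C26 to QoS class 5 → {B8:47, A11:6, C26:5}
add C27 (QoS class 10) → {B8:47, C27:10, A11:6, C26:5}
add J15 (QoS class 38) → {B8:47, J15:38, C27:10, A11:6, C26:5}
forward next packet → B8; now {J15:38, C27:10, A11:6, C26:5}
forward next packet → J15; now {C27:10, A11:6, C26:5}
forward next packet → C27; now {A11:6, C26:5}
add E5 (QoS class 18) → {E5:18, A11:6, C26:5}
add R13 (QoS class 50) → {R13:50, E5:18, A11:6, C26:5}
forward next packet → R13; now {E5:18, A11:6, C26:5}
update A11 to QoS class 51 → {A11:51, E5:18, C26:5}
forward next packet → A11; now {E5:18, C26:5}
add P2 (QoS class 46) → {P2:46, E5:18, C26:5}
forward next packet → P2; now {E5:18, C26:5}
update C26 to QoS class 57 → {C26:57, E5:18}

[B28, B16, C7, B8, J15, C27, R13, A11, P2]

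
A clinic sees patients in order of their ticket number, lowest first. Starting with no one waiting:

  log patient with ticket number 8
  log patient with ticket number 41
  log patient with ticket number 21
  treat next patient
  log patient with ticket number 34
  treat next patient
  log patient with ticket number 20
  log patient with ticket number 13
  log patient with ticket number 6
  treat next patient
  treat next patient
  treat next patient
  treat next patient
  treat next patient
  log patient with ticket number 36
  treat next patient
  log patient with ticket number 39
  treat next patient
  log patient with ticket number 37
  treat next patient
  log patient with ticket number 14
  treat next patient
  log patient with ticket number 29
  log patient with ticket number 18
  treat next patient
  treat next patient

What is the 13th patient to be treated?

insert 8 → {8}
insert 41 → {8, 41}
insert 21 → {8, 21, 41}
treat next patient → 8; now {21, 41}
insert 34 → {21, 34, 41}
treat next patient → 21; now {34, 41}
insert 20 → {20, 34, 41}
insert 13 → {13, 20, 34, 41}
insert 6 → {6, 13, 20, 34, 41}
treat next patient → 6; now {13, 20, 34, 41}
treat next patient → 13; now {20, 34, 41}
treat next patient → 20; now {34, 41}
treat next patient → 34; now {41}
treat next patient → 41; now {}
insert 36 → {36}
treat next patient → 36; now {}
insert 39 → {39}
treat next patient → 39; now {}
insert 37 → {37}
treat next patient → 37; now {}
insert 14 → {14}
treat next patient → 14; now {}
insert 29 → {29}
insert 18 → {18, 29}
treat next patient → 18; now {29}
treat next patient → 29; now {}

29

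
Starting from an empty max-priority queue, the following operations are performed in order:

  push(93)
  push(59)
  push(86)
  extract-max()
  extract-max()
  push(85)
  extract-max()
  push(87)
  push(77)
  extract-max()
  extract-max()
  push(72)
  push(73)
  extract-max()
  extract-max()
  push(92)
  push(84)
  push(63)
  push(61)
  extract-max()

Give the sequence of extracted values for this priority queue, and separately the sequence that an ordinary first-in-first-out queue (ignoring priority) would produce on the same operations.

insert 93 → {93}
insert 59 → {93, 59}
insert 86 → {93, 86, 59}
extract-max → 93; now {86, 59}
extract-max → 86; now {59}
insert 85 → {85, 59}
extract-max → 85; now {59}
insert 87 → {87, 59}
insert 77 → {87, 77, 59}
extract-max → 87; now {77, 59}
extract-max → 77; now {59}
insert 72 → {72, 59}
insert 73 → {73, 72, 59}
extract-max → 73; now {72, 59}
extract-max → 72; now {59}
insert 92 → {92, 59}
insert 84 → {92, 84, 59}
insert 63 → {92, 84, 63, 59}
insert 61 → {92, 84, 63, 61, 59}
extract-max → 92; now {84, 63, 61, 59}

priority queue: 93 → 86 → 85 → 87 → 77 → 73 → 72 → 92; FIFO queue: 93, 59, 86, 85, 87, 77, 72, 73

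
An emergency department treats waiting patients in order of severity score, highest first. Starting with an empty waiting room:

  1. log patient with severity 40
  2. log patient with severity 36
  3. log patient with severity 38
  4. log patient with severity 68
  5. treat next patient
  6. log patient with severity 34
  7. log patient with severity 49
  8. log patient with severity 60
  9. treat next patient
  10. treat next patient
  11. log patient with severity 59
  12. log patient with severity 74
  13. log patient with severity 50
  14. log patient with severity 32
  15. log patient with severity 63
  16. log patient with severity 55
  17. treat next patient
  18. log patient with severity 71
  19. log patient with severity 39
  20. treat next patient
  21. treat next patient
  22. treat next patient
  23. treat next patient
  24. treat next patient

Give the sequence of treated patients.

68, 60, 49, 74, 71, 63, 59, 55, 50

insert 40 → {40}
insert 36 → {40, 36}
insert 38 → {40, 38, 36}
insert 68 → {68, 40, 38, 36}
treat next patient → 68; now {40, 38, 36}
insert 34 → {40, 38, 36, 34}
insert 49 → {49, 40, 38, 36, 34}
insert 60 → {60, 49, 40, 38, 36, 34}
treat next patient → 60; now {49, 40, 38, 36, 34}
treat next patient → 49; now {40, 38, 36, 34}
insert 59 → {59, 40, 38, 36, 34}
insert 74 → {74, 59, 40, 38, 36, 34}
insert 50 → {74, 59, 50, 40, 38, 36, 34}
insert 32 → {74, 59, 50, 40, 38, 36, 34, 32}
insert 63 → {74, 63, 59, 50, 40, 38, 36, 34, 32}
insert 55 → {74, 63, 59, 55, 50, 40, 38, 36, 34, 32}
treat next patient → 74; now {63, 59, 55, 50, 40, 38, 36, 34, 32}
insert 71 → {71, 63, 59, 55, 50, 40, 38, 36, 34, 32}
insert 39 → {71, 63, 59, 55, 50, 40, 39, 38, 36, 34, 32}
treat next patient → 71; now {63, 59, 55, 50, 40, 39, 38, 36, 34, 32}
treat next patient → 63; now {59, 55, 50, 40, 39, 38, 36, 34, 32}
treat next patient → 59; now {55, 50, 40, 39, 38, 36, 34, 32}
treat next patient → 55; now {50, 40, 39, 38, 36, 34, 32}
treat next patient → 50; now {40, 39, 38, 36, 34, 32}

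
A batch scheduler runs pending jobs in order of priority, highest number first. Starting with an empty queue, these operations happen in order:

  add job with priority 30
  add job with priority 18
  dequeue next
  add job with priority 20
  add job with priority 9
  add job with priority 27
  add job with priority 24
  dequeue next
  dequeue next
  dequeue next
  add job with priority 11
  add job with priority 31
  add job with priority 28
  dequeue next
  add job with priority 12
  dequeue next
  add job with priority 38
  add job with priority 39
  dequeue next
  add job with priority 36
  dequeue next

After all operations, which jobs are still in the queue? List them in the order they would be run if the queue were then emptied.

insert 30 → {30}
insert 18 → {30, 18}
dequeue next → 30; now {18}
insert 20 → {20, 18}
insert 9 → {20, 18, 9}
insert 27 → {27, 20, 18, 9}
insert 24 → {27, 24, 20, 18, 9}
dequeue next → 27; now {24, 20, 18, 9}
dequeue next → 24; now {20, 18, 9}
dequeue next → 20; now {18, 9}
insert 11 → {18, 11, 9}
insert 31 → {31, 18, 11, 9}
insert 28 → {31, 28, 18, 11, 9}
dequeue next → 31; now {28, 18, 11, 9}
insert 12 → {28, 18, 12, 11, 9}
dequeue next → 28; now {18, 12, 11, 9}
insert 38 → {38, 18, 12, 11, 9}
insert 39 → {39, 38, 18, 12, 11, 9}
dequeue next → 39; now {38, 18, 12, 11, 9}
insert 36 → {38, 36, 18, 12, 11, 9}
dequeue next → 38; now {36, 18, 12, 11, 9}

36 → 18 → 12 → 11 → 9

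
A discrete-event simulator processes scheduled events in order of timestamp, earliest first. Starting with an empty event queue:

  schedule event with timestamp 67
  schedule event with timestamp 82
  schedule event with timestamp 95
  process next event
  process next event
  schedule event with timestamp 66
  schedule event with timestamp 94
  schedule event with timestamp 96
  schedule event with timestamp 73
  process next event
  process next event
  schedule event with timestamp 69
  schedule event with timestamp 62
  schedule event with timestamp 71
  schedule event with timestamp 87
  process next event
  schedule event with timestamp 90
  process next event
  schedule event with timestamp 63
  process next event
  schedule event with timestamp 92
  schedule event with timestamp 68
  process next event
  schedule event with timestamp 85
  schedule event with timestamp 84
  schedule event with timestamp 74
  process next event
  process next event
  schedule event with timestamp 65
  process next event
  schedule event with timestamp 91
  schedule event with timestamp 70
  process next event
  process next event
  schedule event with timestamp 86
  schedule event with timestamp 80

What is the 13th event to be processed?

insert 67 → {67}
insert 82 → {67, 82}
insert 95 → {67, 82, 95}
process next event → 67; now {82, 95}
process next event → 82; now {95}
insert 66 → {66, 95}
insert 94 → {66, 94, 95}
insert 96 → {66, 94, 95, 96}
insert 73 → {66, 73, 94, 95, 96}
process next event → 66; now {73, 94, 95, 96}
process next event → 73; now {94, 95, 96}
insert 69 → {69, 94, 95, 96}
insert 62 → {62, 69, 94, 95, 96}
insert 71 → {62, 69, 71, 94, 95, 96}
insert 87 → {62, 69, 71, 87, 94, 95, 96}
process next event → 62; now {69, 71, 87, 94, 95, 96}
insert 90 → {69, 71, 87, 90, 94, 95, 96}
process next event → 69; now {71, 87, 90, 94, 95, 96}
insert 63 → {63, 71, 87, 90, 94, 95, 96}
process next event → 63; now {71, 87, 90, 94, 95, 96}
insert 92 → {71, 87, 90, 92, 94, 95, 96}
insert 68 → {68, 71, 87, 90, 92, 94, 95, 96}
process next event → 68; now {71, 87, 90, 92, 94, 95, 96}
insert 85 → {71, 85, 87, 90, 92, 94, 95, 96}
insert 84 → {71, 84, 85, 87, 90, 92, 94, 95, 96}
insert 74 → {71, 74, 84, 85, 87, 90, 92, 94, 95, 96}
process next event → 71; now {74, 84, 85, 87, 90, 92, 94, 95, 96}
process next event → 74; now {84, 85, 87, 90, 92, 94, 95, 96}
insert 65 → {65, 84, 85, 87, 90, 92, 94, 95, 96}
process next event → 65; now {84, 85, 87, 90, 92, 94, 95, 96}
insert 91 → {84, 85, 87, 90, 91, 92, 94, 95, 96}
insert 70 → {70, 84, 85, 87, 90, 91, 92, 94, 95, 96}
process next event → 70; now {84, 85, 87, 90, 91, 92, 94, 95, 96}
process next event → 84; now {85, 87, 90, 91, 92, 94, 95, 96}
insert 86 → {85, 86, 87, 90, 91, 92, 94, 95, 96}
insert 80 → {80, 85, 86, 87, 90, 91, 92, 94, 95, 96}

84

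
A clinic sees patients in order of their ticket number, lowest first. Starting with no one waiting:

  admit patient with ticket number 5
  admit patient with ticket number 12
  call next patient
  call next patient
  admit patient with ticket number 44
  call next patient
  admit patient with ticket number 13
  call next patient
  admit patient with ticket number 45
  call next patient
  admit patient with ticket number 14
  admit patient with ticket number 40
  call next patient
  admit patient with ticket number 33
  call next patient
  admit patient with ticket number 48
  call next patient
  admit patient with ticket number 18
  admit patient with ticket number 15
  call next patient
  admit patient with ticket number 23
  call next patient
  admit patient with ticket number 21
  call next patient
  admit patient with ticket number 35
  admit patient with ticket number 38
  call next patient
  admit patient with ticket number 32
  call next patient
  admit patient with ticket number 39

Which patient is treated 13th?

32

insert 5 → {5}
insert 12 → {5, 12}
call next patient → 5; now {12}
call next patient → 12; now {}
insert 44 → {44}
call next patient → 44; now {}
insert 13 → {13}
call next patient → 13; now {}
insert 45 → {45}
call next patient → 45; now {}
insert 14 → {14}
insert 40 → {14, 40}
call next patient → 14; now {40}
insert 33 → {33, 40}
call next patient → 33; now {40}
insert 48 → {40, 48}
call next patient → 40; now {48}
insert 18 → {18, 48}
insert 15 → {15, 18, 48}
call next patient → 15; now {18, 48}
insert 23 → {18, 23, 48}
call next patient → 18; now {23, 48}
insert 21 → {21, 23, 48}
call next patient → 21; now {23, 48}
insert 35 → {23, 35, 48}
insert 38 → {23, 35, 38, 48}
call next patient → 23; now {35, 38, 48}
insert 32 → {32, 35, 38, 48}
call next patient → 32; now {35, 38, 48}
insert 39 → {35, 38, 39, 48}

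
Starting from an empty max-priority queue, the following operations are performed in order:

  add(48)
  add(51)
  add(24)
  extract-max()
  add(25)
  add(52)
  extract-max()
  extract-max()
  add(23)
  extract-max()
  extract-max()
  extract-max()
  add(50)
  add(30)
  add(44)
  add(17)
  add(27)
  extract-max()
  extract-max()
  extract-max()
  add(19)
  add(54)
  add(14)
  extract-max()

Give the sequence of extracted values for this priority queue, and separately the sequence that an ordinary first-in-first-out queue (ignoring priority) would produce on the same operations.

insert 48 → {48}
insert 51 → {51, 48}
insert 24 → {51, 48, 24}
extract-max → 51; now {48, 24}
insert 25 → {48, 25, 24}
insert 52 → {52, 48, 25, 24}
extract-max → 52; now {48, 25, 24}
extract-max → 48; now {25, 24}
insert 23 → {25, 24, 23}
extract-max → 25; now {24, 23}
extract-max → 24; now {23}
extract-max → 23; now {}
insert 50 → {50}
insert 30 → {50, 30}
insert 44 → {50, 44, 30}
insert 17 → {50, 44, 30, 17}
insert 27 → {50, 44, 30, 27, 17}
extract-max → 50; now {44, 30, 27, 17}
extract-max → 44; now {30, 27, 17}
extract-max → 30; now {27, 17}
insert 19 → {27, 19, 17}
insert 54 → {54, 27, 19, 17}
insert 14 → {54, 27, 19, 17, 14}
extract-max → 54; now {27, 19, 17, 14}

priority queue: 51, 52, 48, 25, 24, 23, 50, 44, 30, 54; FIFO queue: 48 → 51 → 24 → 25 → 52 → 23 → 50 → 30 → 44 → 17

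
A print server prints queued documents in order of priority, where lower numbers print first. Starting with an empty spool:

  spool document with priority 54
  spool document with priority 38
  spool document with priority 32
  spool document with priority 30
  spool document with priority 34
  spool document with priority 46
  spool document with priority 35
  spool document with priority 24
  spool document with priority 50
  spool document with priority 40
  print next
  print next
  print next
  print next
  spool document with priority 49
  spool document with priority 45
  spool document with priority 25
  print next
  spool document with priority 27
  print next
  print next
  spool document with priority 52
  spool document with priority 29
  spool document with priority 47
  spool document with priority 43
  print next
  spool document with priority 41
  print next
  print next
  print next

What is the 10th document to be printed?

insert 54 → {54}
insert 38 → {38, 54}
insert 32 → {32, 38, 54}
insert 30 → {30, 32, 38, 54}
insert 34 → {30, 32, 34, 38, 54}
insert 46 → {30, 32, 34, 38, 46, 54}
insert 35 → {30, 32, 34, 35, 38, 46, 54}
insert 24 → {24, 30, 32, 34, 35, 38, 46, 54}
insert 50 → {24, 30, 32, 34, 35, 38, 46, 50, 54}
insert 40 → {24, 30, 32, 34, 35, 38, 40, 46, 50, 54}
print next → 24; now {30, 32, 34, 35, 38, 40, 46, 50, 54}
print next → 30; now {32, 34, 35, 38, 40, 46, 50, 54}
print next → 32; now {34, 35, 38, 40, 46, 50, 54}
print next → 34; now {35, 38, 40, 46, 50, 54}
insert 49 → {35, 38, 40, 46, 49, 50, 54}
insert 45 → {35, 38, 40, 45, 46, 49, 50, 54}
insert 25 → {25, 35, 38, 40, 45, 46, 49, 50, 54}
print next → 25; now {35, 38, 40, 45, 46, 49, 50, 54}
insert 27 → {27, 35, 38, 40, 45, 46, 49, 50, 54}
print next → 27; now {35, 38, 40, 45, 46, 49, 50, 54}
print next → 35; now {38, 40, 45, 46, 49, 50, 54}
insert 52 → {38, 40, 45, 46, 49, 50, 52, 54}
insert 29 → {29, 38, 40, 45, 46, 49, 50, 52, 54}
insert 47 → {29, 38, 40, 45, 46, 47, 49, 50, 52, 54}
insert 43 → {29, 38, 40, 43, 45, 46, 47, 49, 50, 52, 54}
print next → 29; now {38, 40, 43, 45, 46, 47, 49, 50, 52, 54}
insert 41 → {38, 40, 41, 43, 45, 46, 47, 49, 50, 52, 54}
print next → 38; now {40, 41, 43, 45, 46, 47, 49, 50, 52, 54}
print next → 40; now {41, 43, 45, 46, 47, 49, 50, 52, 54}
print next → 41; now {43, 45, 46, 47, 49, 50, 52, 54}

40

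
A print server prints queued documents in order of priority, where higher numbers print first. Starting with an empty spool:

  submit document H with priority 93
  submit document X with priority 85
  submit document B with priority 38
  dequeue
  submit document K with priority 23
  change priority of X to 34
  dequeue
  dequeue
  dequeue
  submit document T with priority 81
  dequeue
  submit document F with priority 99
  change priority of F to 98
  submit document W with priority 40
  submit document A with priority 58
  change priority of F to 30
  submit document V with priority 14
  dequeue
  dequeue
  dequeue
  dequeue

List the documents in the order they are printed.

add H (priority 93) → {H:93}
add X (priority 85) → {H:93, X:85}
add B (priority 38) → {H:93, X:85, B:38}
dequeue → H; now {X:85, B:38}
add K (priority 23) → {X:85, B:38, K:23}
update X to priority 34 → {B:38, X:34, K:23}
dequeue → B; now {X:34, K:23}
dequeue → X; now {K:23}
dequeue → K; now {}
add T (priority 81) → {T:81}
dequeue → T; now {}
add F (priority 99) → {F:99}
update F to priority 98 → {F:98}
add W (priority 40) → {F:98, W:40}
add A (priority 58) → {F:98, A:58, W:40}
update F to priority 30 → {A:58, W:40, F:30}
add V (priority 14) → {A:58, W:40, F:30, V:14}
dequeue → A; now {W:40, F:30, V:14}
dequeue → W; now {F:30, V:14}
dequeue → F; now {V:14}
dequeue → V; now {}

H, B, X, K, T, A, W, F, V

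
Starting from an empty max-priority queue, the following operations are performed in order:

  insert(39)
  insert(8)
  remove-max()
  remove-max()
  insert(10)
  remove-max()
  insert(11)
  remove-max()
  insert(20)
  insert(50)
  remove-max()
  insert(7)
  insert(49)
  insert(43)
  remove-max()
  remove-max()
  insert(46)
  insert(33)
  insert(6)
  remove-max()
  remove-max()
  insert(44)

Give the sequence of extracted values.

insert 39 → {39}
insert 8 → {39, 8}
remove-max → 39; now {8}
remove-max → 8; now {}
insert 10 → {10}
remove-max → 10; now {}
insert 11 → {11}
remove-max → 11; now {}
insert 20 → {20}
insert 50 → {50, 20}
remove-max → 50; now {20}
insert 7 → {20, 7}
insert 49 → {49, 20, 7}
insert 43 → {49, 43, 20, 7}
remove-max → 49; now {43, 20, 7}
remove-max → 43; now {20, 7}
insert 46 → {46, 20, 7}
insert 33 → {46, 33, 20, 7}
insert 6 → {46, 33, 20, 7, 6}
remove-max → 46; now {33, 20, 7, 6}
remove-max → 33; now {20, 7, 6}
insert 44 → {44, 20, 7, 6}

39 → 8 → 10 → 11 → 50 → 49 → 43 → 46 → 33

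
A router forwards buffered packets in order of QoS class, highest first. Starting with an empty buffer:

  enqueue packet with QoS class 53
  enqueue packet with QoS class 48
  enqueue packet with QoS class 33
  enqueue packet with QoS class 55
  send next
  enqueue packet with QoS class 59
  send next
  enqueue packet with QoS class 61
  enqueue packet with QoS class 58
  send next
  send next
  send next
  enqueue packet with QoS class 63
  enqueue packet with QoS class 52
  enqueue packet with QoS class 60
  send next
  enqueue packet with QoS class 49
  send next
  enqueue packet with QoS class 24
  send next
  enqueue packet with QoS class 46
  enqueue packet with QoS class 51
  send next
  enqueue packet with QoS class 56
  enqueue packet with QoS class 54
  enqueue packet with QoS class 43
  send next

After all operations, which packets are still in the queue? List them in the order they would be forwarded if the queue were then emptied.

insert 53 → {53}
insert 48 → {53, 48}
insert 33 → {53, 48, 33}
insert 55 → {55, 53, 48, 33}
send next → 55; now {53, 48, 33}
insert 59 → {59, 53, 48, 33}
send next → 59; now {53, 48, 33}
insert 61 → {61, 53, 48, 33}
insert 58 → {61, 58, 53, 48, 33}
send next → 61; now {58, 53, 48, 33}
send next → 58; now {53, 48, 33}
send next → 53; now {48, 33}
insert 63 → {63, 48, 33}
insert 52 → {63, 52, 48, 33}
insert 60 → {63, 60, 52, 48, 33}
send next → 63; now {60, 52, 48, 33}
insert 49 → {60, 52, 49, 48, 33}
send next → 60; now {52, 49, 48, 33}
insert 24 → {52, 49, 48, 33, 24}
send next → 52; now {49, 48, 33, 24}
insert 46 → {49, 48, 46, 33, 24}
insert 51 → {51, 49, 48, 46, 33, 24}
send next → 51; now {49, 48, 46, 33, 24}
insert 56 → {56, 49, 48, 46, 33, 24}
insert 54 → {56, 54, 49, 48, 46, 33, 24}
insert 43 → {56, 54, 49, 48, 46, 43, 33, 24}
send next → 56; now {54, 49, 48, 46, 43, 33, 24}

54, 49, 48, 46, 43, 33, 24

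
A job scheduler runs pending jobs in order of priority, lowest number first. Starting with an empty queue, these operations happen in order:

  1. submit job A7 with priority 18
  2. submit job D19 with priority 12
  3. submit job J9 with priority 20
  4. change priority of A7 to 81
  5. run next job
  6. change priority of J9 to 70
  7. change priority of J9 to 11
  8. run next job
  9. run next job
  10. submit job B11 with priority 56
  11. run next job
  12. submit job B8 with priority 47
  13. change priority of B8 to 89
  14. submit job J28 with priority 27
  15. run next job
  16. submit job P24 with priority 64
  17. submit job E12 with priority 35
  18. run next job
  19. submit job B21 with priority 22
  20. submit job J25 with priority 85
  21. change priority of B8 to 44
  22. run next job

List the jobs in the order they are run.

add A7 (priority 18) → {A7:18}
add D19 (priority 12) → {D19:12, A7:18}
add J9 (priority 20) → {D19:12, A7:18, J9:20}
update A7 to priority 81 → {D19:12, J9:20, A7:81}
run next job → D19; now {J9:20, A7:81}
update J9 to priority 70 → {J9:70, A7:81}
update J9 to priority 11 → {J9:11, A7:81}
run next job → J9; now {A7:81}
run next job → A7; now {}
add B11 (priority 56) → {B11:56}
run next job → B11; now {}
add B8 (priority 47) → {B8:47}
update B8 to priority 89 → {B8:89}
add J28 (priority 27) → {J28:27, B8:89}
run next job → J28; now {B8:89}
add P24 (priority 64) → {P24:64, B8:89}
add E12 (priority 35) → {E12:35, P24:64, B8:89}
run next job → E12; now {P24:64, B8:89}
add B21 (priority 22) → {B21:22, P24:64, B8:89}
add J25 (priority 85) → {B21:22, P24:64, J25:85, B8:89}
update B8 to priority 44 → {B21:22, B8:44, P24:64, J25:85}
run next job → B21; now {B8:44, P24:64, J25:85}

[D19, J9, A7, B11, J28, E12, B21]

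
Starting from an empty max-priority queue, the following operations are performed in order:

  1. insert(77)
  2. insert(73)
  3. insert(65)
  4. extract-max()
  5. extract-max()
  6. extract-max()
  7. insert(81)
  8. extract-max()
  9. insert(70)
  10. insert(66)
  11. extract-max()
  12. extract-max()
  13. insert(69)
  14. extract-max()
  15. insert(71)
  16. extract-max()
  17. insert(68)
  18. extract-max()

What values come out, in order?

insert 77 → {77}
insert 73 → {77, 73}
insert 65 → {77, 73, 65}
extract-max → 77; now {73, 65}
extract-max → 73; now {65}
extract-max → 65; now {}
insert 81 → {81}
extract-max → 81; now {}
insert 70 → {70}
insert 66 → {70, 66}
extract-max → 70; now {66}
extract-max → 66; now {}
insert 69 → {69}
extract-max → 69; now {}
insert 71 → {71}
extract-max → 71; now {}
insert 68 → {68}
extract-max → 68; now {}

77, 73, 65, 81, 70, 66, 69, 71, 68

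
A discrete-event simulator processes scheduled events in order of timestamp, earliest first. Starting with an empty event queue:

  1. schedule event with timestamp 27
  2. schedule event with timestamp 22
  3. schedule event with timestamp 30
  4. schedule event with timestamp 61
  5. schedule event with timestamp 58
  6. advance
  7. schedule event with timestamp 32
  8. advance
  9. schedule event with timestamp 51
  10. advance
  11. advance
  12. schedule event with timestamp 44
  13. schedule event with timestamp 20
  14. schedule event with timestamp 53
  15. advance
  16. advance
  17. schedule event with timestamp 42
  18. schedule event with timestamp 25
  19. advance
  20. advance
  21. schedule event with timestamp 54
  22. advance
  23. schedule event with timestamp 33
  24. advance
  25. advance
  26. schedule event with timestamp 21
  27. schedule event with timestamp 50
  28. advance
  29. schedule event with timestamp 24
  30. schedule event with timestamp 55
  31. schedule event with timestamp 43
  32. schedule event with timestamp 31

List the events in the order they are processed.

insert 27 → {27}
insert 22 → {22, 27}
insert 30 → {22, 27, 30}
insert 61 → {22, 27, 30, 61}
insert 58 → {22, 27, 30, 58, 61}
advance → 22; now {27, 30, 58, 61}
insert 32 → {27, 30, 32, 58, 61}
advance → 27; now {30, 32, 58, 61}
insert 51 → {30, 32, 51, 58, 61}
advance → 30; now {32, 51, 58, 61}
advance → 32; now {51, 58, 61}
insert 44 → {44, 51, 58, 61}
insert 20 → {20, 44, 51, 58, 61}
insert 53 → {20, 44, 51, 53, 58, 61}
advance → 20; now {44, 51, 53, 58, 61}
advance → 44; now {51, 53, 58, 61}
insert 42 → {42, 51, 53, 58, 61}
insert 25 → {25, 42, 51, 53, 58, 61}
advance → 25; now {42, 51, 53, 58, 61}
advance → 42; now {51, 53, 58, 61}
insert 54 → {51, 53, 54, 58, 61}
advance → 51; now {53, 54, 58, 61}
insert 33 → {33, 53, 54, 58, 61}
advance → 33; now {53, 54, 58, 61}
advance → 53; now {54, 58, 61}
insert 21 → {21, 54, 58, 61}
insert 50 → {21, 50, 54, 58, 61}
advance → 21; now {50, 54, 58, 61}
insert 24 → {24, 50, 54, 58, 61}
insert 55 → {24, 50, 54, 55, 58, 61}
insert 43 → {24, 43, 50, 54, 55, 58, 61}
insert 31 → {24, 31, 43, 50, 54, 55, 58, 61}

22 → 27 → 30 → 32 → 20 → 44 → 25 → 42 → 51 → 33 → 53 → 21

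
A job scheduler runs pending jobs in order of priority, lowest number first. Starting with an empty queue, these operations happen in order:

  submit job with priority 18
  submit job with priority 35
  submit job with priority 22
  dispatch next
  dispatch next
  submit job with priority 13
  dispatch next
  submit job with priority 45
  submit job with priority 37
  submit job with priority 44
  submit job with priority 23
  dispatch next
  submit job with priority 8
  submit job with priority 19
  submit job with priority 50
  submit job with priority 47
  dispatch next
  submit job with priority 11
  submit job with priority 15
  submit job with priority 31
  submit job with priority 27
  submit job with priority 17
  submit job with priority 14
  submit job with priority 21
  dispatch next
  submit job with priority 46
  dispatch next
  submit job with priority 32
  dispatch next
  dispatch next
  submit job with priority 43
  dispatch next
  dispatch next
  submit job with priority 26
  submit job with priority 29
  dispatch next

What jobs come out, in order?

insert 18 → {18}
insert 35 → {18, 35}
insert 22 → {18, 22, 35}
dispatch next → 18; now {22, 35}
dispatch next → 22; now {35}
insert 13 → {13, 35}
dispatch next → 13; now {35}
insert 45 → {35, 45}
insert 37 → {35, 37, 45}
insert 44 → {35, 37, 44, 45}
insert 23 → {23, 35, 37, 44, 45}
dispatch next → 23; now {35, 37, 44, 45}
insert 8 → {8, 35, 37, 44, 45}
insert 19 → {8, 19, 35, 37, 44, 45}
insert 50 → {8, 19, 35, 37, 44, 45, 50}
insert 47 → {8, 19, 35, 37, 44, 45, 47, 50}
dispatch next → 8; now {19, 35, 37, 44, 45, 47, 50}
insert 11 → {11, 19, 35, 37, 44, 45, 47, 50}
insert 15 → {11, 15, 19, 35, 37, 44, 45, 47, 50}
insert 31 → {11, 15, 19, 31, 35, 37, 44, 45, 47, 50}
insert 27 → {11, 15, 19, 27, 31, 35, 37, 44, 45, 47, 50}
insert 17 → {11, 15, 17, 19, 27, 31, 35, 37, 44, 45, 47, 50}
insert 14 → {11, 14, 15, 17, 19, 27, 31, 35, 37, 44, 45, 47, 50}
insert 21 → {11, 14, 15, 17, 19, 21, 27, 31, 35, 37, 44, 45, 47, 50}
dispatch next → 11; now {14, 15, 17, 19, 21, 27, 31, 35, 37, 44, 45, 47, 50}
insert 46 → {14, 15, 17, 19, 21, 27, 31, 35, 37, 44, 45, 46, 47, 50}
dispatch next → 14; now {15, 17, 19, 21, 27, 31, 35, 37, 44, 45, 46, 47, 50}
insert 32 → {15, 17, 19, 21, 27, 31, 32, 35, 37, 44, 45, 46, 47, 50}
dispatch next → 15; now {17, 19, 21, 27, 31, 32, 35, 37, 44, 45, 46, 47, 50}
dispatch next → 17; now {19, 21, 27, 31, 32, 35, 37, 44, 45, 46, 47, 50}
insert 43 → {19, 21, 27, 31, 32, 35, 37, 43, 44, 45, 46, 47, 50}
dispatch next → 19; now {21, 27, 31, 32, 35, 37, 43, 44, 45, 46, 47, 50}
dispatch next → 21; now {27, 31, 32, 35, 37, 43, 44, 45, 46, 47, 50}
insert 26 → {26, 27, 31, 32, 35, 37, 43, 44, 45, 46, 47, 50}
insert 29 → {26, 27, 29, 31, 32, 35, 37, 43, 44, 45, 46, 47, 50}
dispatch next → 26; now {27, 29, 31, 32, 35, 37, 43, 44, 45, 46, 47, 50}

18, 22, 13, 23, 8, 11, 14, 15, 17, 19, 21, 26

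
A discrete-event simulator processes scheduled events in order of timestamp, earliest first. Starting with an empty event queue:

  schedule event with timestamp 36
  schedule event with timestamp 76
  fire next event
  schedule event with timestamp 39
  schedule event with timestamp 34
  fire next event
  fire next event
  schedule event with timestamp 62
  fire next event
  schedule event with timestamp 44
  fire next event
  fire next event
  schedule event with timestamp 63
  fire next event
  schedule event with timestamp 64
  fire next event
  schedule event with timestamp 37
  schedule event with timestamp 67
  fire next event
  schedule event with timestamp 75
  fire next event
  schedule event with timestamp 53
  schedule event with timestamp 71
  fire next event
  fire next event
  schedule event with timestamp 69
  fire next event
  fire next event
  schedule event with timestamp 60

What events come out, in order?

36 → 34 → 39 → 62 → 44 → 76 → 63 → 64 → 37 → 67 → 53 → 71 → 69 → 75

insert 36 → {36}
insert 76 → {36, 76}
fire next event → 36; now {76}
insert 39 → {39, 76}
insert 34 → {34, 39, 76}
fire next event → 34; now {39, 76}
fire next event → 39; now {76}
insert 62 → {62, 76}
fire next event → 62; now {76}
insert 44 → {44, 76}
fire next event → 44; now {76}
fire next event → 76; now {}
insert 63 → {63}
fire next event → 63; now {}
insert 64 → {64}
fire next event → 64; now {}
insert 37 → {37}
insert 67 → {37, 67}
fire next event → 37; now {67}
insert 75 → {67, 75}
fire next event → 67; now {75}
insert 53 → {53, 75}
insert 71 → {53, 71, 75}
fire next event → 53; now {71, 75}
fire next event → 71; now {75}
insert 69 → {69, 75}
fire next event → 69; now {75}
fire next event → 75; now {}
insert 60 → {60}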